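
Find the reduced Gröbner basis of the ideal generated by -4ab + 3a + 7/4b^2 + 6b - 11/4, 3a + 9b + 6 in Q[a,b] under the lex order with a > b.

G = {a + 3b + 2, b^2 + 4/11b - 7/11}

f_1 = -4ab + 3a + 7/4b^2 + 6b - 11/4, LT = ab.
f_2 = 3a + 9b + 6, LT = a.

S(f_1,f_2): lcm = ab. S = -3/4a - 55/16b^2 - 7/2b + 11/16.
  leading term a: subtract (-1/4)·f_2 from -3/4a - 55/16b^2 - 7/2b + 11/16 → -55/16b^2 - 5/4b + 35/16
  leading term b^2: no divisor's leading term divides it; move -55/16b^2 to the remainder.
  leading term b: no divisor's leading term divides it; move -5/4b to the remainder.
  leading term 1: no divisor's leading term divides it; move 35/16 to the remainder.
  remainder -55/16b^2 - 5/4b + 35/16 ≠ 0; add g_3 = -55/16b^2 - 5/4b + 35/16 to the basis.

The other S-polynomials (S(f_1,g_3), S(f_2,g_3)) all reduce to 0 modulo the current basis, so we have a Gröbner basis.
Inter-reduce: drop elements whose leading term is divisible by another's, tail-reduce, and make monic.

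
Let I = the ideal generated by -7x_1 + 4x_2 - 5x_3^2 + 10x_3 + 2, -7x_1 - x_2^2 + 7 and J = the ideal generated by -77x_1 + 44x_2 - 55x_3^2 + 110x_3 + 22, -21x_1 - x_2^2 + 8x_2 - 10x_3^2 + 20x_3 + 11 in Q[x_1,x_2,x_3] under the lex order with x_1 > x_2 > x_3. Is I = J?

Yes, the ideals are equal.

Equality of ideals is decidable: compute both reduced Gröbner bases (unique for the ordering) and check whether they agree.
Buchberger on the first generating set:
f_1 = -7x_1 + 4x_2 - 5x_3^2 + 10x_3 + 2, LT = x_1.
f_2 = -7x_1 - x_2^2 + 7, LT = x_1.

S(f_1,f_2): lcm = x_1. S = -1/7x_2^2 - 4/7x_2 + 5/7x_3^2 - 10/7x_3 + 5/7.
  leading term x_2^2: no divisor's leading term divides it; move -1/7x_2^2 to the remainder.
  leading term x_2: no divisor's leading term divides it; move -4/7x_2 to the remainder.
  leading term x_3^2: no divisor's leading term divides it; move 5/7x_3^2 to the remainder.
  leading term x_3: no divisor's leading term divides it; move -10/7x_3 to the remainder.
  leading term 1: no divisor's leading term divides it; move 5/7 to the remainder.
  remainder -1/7x_2^2 - 4/7x_2 + 5/7x_3^2 - 10/7x_3 + 5/7 ≠ 0; add g_3 = -1/7x_2^2 - 4/7x_2 + 5/7x_3^2 - 10/7x_3 + 5/7 to the basis.

The other S-polynomials (S(f_1,g_3), S(f_2,g_3)) all reduce to 0 modulo the current basis, so we have a Gröbner basis.
Inter-reduce: drop elements whose leading term is divisible by another's, tail-reduce, and make monic.
Reduced Gröbner basis: {x_1 - 4/7x_2 + 5/7x_3^2 - 10/7x_3 - 2/7, x_2^2 + 4x_2 - 5x_3^2 + 10x_3 - 5}.

Buchberger on the second generating set:
h_1 = -77x_1 + 44x_2 - 55x_3^2 + 110x_3 + 22, LT = x_1.
h_2 = -21x_1 - x_2^2 + 8x_2 - 10x_3^2 + 20x_3 + 11, LT = x_1.

S(h_1,h_2): lcm = x_1. S = -1/21x_2^2 - 4/21x_2 + 5/21x_3^2 - 10/21x_3 + 5/21.
  leading term x_2^2: no divisor's leading term divides it; move -1/21x_2^2 to the remainder.
  leading term x_2: no divisor's leading term divides it; move -4/21x_2 to the remainder.
  leading term x_3^2: no divisor's leading term divides it; move 5/21x_3^2 to the remainder.
  leading term x_3: no divisor's leading term divides it; move -10/21x_3 to the remainder.
  leading term 1: no divisor's leading term divides it; move 5/21 to the remainder.
  remainder -1/21x_2^2 - 4/21x_2 + 5/21x_3^2 - 10/21x_3 + 5/21 ≠ 0; add k_3 = -1/21x_2^2 - 4/21x_2 + 5/21x_3^2 - 10/21x_3 + 5/21 to the basis.

The other S-polynomials (S(h_1,k_3), S(h_2,k_3)) all reduce to 0 modulo the current basis, so we have a Gröbner basis.
Inter-reduce: drop elements whose leading term is divisible by another's, tail-reduce, and make monic.
Reduced Gröbner basis: {x_1 - 4/7x_2 + 5/7x_3^2 - 10/7x_3 - 2/7, x_2^2 + 4x_2 - 5x_3^2 + 10x_3 - 5}.

Same reduced basis, so the two generating sets span the same ideal.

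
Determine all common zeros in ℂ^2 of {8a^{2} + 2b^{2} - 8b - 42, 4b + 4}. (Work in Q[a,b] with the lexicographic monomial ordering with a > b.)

{(-2, -1), (2, -1)}

Compute a lex Gröbner basis by Buchberger's algorithm.
f_1 = 8a^{2} + 2b^{2} - 8b - 42, LT = a^{2}.
f_2 = 4b + 4, LT = b.

The S-polynomials (S(f_1,f_2)) all reduce to 0 modulo the current basis, so we have a Gröbner basis.
Inter-reduce: drop elements whose leading term is divisible by another's, tail-reduce, and make monic.
Reduced Gröbner basis: {a^{2} - 4, b + 1}.

The lex basis is triangular: the last element involves only b. Solving b + 1 = 0 gives b ∈ {-1}; substituting each value into the earlier elements determines the remaining variables.
  b = -1: the earlier basis element becomes a^{2} - 4 = 0, giving a = -2, 2 — points (-2, -1), (2, -1).
Check: every point annihilates each of the original generators.
A lex Gröbner basis triangularizes the system, enabling back-substitution.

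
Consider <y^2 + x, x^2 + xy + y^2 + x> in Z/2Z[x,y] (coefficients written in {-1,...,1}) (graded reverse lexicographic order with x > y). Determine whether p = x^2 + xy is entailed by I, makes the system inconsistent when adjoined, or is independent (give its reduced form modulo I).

First compute the reduced Gröbner basis of I by Buchberger's algorithm.
f_1 = y^2 + x, LT = y^2.
f_2 = x^2 + xy + y^2 + x, LT = x^2.

The S-polynomials (S(f_1,f_2)) all reduce to 0 modulo the current basis, so we have a Gröbner basis.
Inter-reduce: drop elements whose leading term is divisible by another's, tail-reduce, and make monic.
Reduced Gröbner basis: {x^2 + xy, y^2 + x}.
Label its elements g_1 = x^2 + xy, g_2 = y^2 + x.

Reduce p = x^2 + xy modulo G:
  leading term x^2: subtract (1)·g_1 from x^2 + xy → 0
  normal form = 0.
Since the normal form is 0, p ∈ I.

x^2 + xy lies in I (it reduces to 0).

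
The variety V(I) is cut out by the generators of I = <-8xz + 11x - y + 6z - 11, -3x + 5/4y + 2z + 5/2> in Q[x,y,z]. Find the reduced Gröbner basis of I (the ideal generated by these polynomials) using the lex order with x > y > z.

f_1 = -8xz + 11x - y + 6z - 11, LT = xz.
f_2 = -3x + 5/4y + 2z + 5/2, LT = x.

S(f_1,f_2): lcm = xz. S = -11/8x + 5/12yz + 1/8y + 2/3z^2 + 1/12z + 11/8.
  leading term x: subtract (11/24)·f_2 from -11/8x + 5/12yz + 1/8y + 2/3z^2 + 1/12z + 11/8 → 5/12yz - 43/96y + 2/3z^2 - 5/6z + 11/48
  leading term yz: no divisor's leading term divides it; move 5/12yz to the remainder.
  leading term y: no divisor's leading term divides it; move -43/96y to the remainder.
  leading term z^2: no divisor's leading term divides it; move 2/3z^2 to the remainder.
  leading term z: no divisor's leading term divides it; move -5/6z to the remainder.
  leading term 1: no divisor's leading term divides it; move 11/48 to the remainder.
  remainder 5/12yz - 43/96y + 2/3z^2 - 5/6z + 11/48 ≠ 0; add g_3 = 5/12yz - 43/96y + 2/3z^2 - 5/6z + 11/48 to the basis.

The other S-polynomials (S(f_1,g_3), S(f_2,g_3)) all reduce to 0 modulo the current basis, so we have a Gröbner basis.
Inter-reduce: drop elements whose leading term is divisible by another's, tail-reduce, and make monic.

G = {x - 5/12y - 2/3z - 5/6, yz - 43/40y + 8/5z^2 - 2z + 11/20}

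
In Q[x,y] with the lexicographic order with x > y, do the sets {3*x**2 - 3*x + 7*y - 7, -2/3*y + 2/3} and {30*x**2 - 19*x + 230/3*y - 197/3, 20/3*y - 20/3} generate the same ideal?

No, the ideals differ.

Two ideals are equal iff their reduced Gröbner bases coincide (the reduced basis is unique for a fixed ordering).
Buchberger on the first generating set:
f_1 = 3*x**2 - 3*x + 7*y - 7, LT = x**2.
f_2 = -2/3*y + 2/3, LT = y.

The S-polynomials (S(f_1,f_2)) all reduce to 0 modulo the current basis, so we have a Gröbner basis.
Inter-reduce: drop elements whose leading term is divisible by another's, tail-reduce, and make monic.
Reduced Gröbner basis: {x**2 - x, y - 1}.

Buchberger on the second generating set:
h_1 = 30*x**2 - 19*x + 230/3*y - 197/3, LT = x**2.
h_2 = 20/3*y - 20/3, LT = y.

The S-polynomials (S(h_1,h_2)) all reduce to 0 modulo the current basis, so we have a Gröbner basis.
Inter-reduce: drop elements whose leading term is divisible by another's, tail-reduce, and make monic.
Reduced Gröbner basis: {x**2 - 19/30*x + 11/30, y - 1}.

The bases are distinct; the ideals are different.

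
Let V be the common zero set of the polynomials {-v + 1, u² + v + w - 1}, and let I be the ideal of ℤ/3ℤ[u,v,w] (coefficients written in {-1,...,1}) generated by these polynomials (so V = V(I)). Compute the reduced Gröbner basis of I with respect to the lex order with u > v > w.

G = {u² + w, v - 1}

f_1 = -v + 1, LT = v.
f_2 = u² + v + w - 1, LT = u².

The S-polynomials (S(f_1,f_2)) all reduce to 0 modulo the current basis, so we have a Gröbner basis.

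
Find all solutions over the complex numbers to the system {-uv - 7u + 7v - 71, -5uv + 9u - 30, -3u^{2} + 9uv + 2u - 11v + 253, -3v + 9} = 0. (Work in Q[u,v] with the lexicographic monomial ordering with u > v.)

{(-5, 3)}

Compute a lex Gröbner basis by Buchberger's algorithm.
f_1 = -uv - 7u + 7v - 71, LT = uv.
f_2 = -5uv + 9u - 30, LT = uv.
f_3 = -3u^{2} + 9uv + 2u - 11v + 253, LT = u^{2}.
f_4 = -3v + 9, LT = v.

S(f_1,f_2): lcm = uv. S = \tfrac{44}{5}u - 7v + 65.
  leading term u: no divisor's leading term divides it; move \tfrac{44}{5}u to the remainder.
  leading term v: subtract (\tfrac{7}{3})·f_4 from -7v + 65 → 44
  leading term 1: no divisor's leading term divides it; move 44 to the remainder.
  remainder \tfrac{44}{5}u + 44 ≠ 0; add h_5 = \tfrac{44}{5}u + 44 to the basis.

The other S-polynomials (S(f_1,f_3), S(f_1,f_4), S(f_2,f_3), S(f_2,f_4), S(f_3,f_4), S(f_1,h_5), S(f_2,h_5), S(f_3,h_5), S(f_4,h_5)) all reduce to 0 modulo the current basis, so we have a Gröbner basis.
Inter-reduce: drop elements whose leading term is divisible by another's, tail-reduce, and make monic.
Reduced Gröbner basis: {u + 5, v - 3}.

A lex Gröbner basis eliminates variables successively. Here v - 3 depends only on v, with roots {3}; lifting each root through the earlier basis elements recovers the full solutions.
  v = 3: the earlier basis element becomes u + 5 = 0, giving u = -5 — point (-5, 3).
Each listed point satisfies every original equation (direct substitution).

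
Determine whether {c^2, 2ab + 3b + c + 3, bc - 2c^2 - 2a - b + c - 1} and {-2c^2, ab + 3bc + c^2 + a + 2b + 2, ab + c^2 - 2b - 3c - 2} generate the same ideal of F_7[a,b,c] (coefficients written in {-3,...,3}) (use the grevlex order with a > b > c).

Yes, the ideals are equal.

For a fixed monomial order, each ideal has a unique reduced Gröbner basis; comparing bases decides equality.
Buchberger on the first generating set:
f_1 = c^2, LT = c^2.
f_2 = 2ab + 3b + c + 3, LT = ab.
f_3 = bc - 2c^2 - 2a - b + c - 1, LT = bc.

S(f_1,f_3): lcm = bc^2. S = 2c^3 + 2ac + bc - c^2 + c.
  reduce S modulo (f_1, f_2, f_3):
  remainder 2ac + 2a + b + 1 ≠ 0; add g_4 = 2ac + 2a + b + 1 to the basis.

S(f_2,f_3): lcm = abc. S = 2ac^2 + 2a^2 + ab - ac - 2bc - 3c^2 + a - 2c.
  reduce S modulo (f_1, f_2, f_3, g_4):
  remainder 2a^2 - 2a - 3b + 3c - 3 ≠ 0; add g_5 = 2a^2 - 2a - 3b + 3c - 3 to the basis.

S(f_2,g_4): lcm = abc. S = -ab + 3b^2 - 2bc - 3c^2 + 3b - 2c.
  reduce S modulo (f_1, f_2, f_3, g_4, g_5):
  remainder 3b^2 + 3a - b - 3c + 3 ≠ 0; add g_6 = 3b^2 + 3a - b - 3c + 3 to the basis.

The other S-polynomials (S(f_1,f_2), S(f_1,g_4), S(f_3,g_4), S(f_1,g_5), S(f_2,g_5), S(f_3,g_5), S(g_4,g_5), S(f_1,g_6), S(f_2,g_6), S(f_3,g_6), S(g_4,g_6), S(g_5,g_6)) all reduce to 0 modulo the current basis, so we have a Gröbner basis.
Inter-reduce: drop elements whose leading term is divisible by another's, tail-reduce, and make monic.
Reduced Gröbner basis: {a^2 - a + 2b - 2c + 2, ab - 2b - 3c - 2, b^2 + a + 2b - c + 1, ac + a - 3b - 3, bc - 2a - b + c - 1, c^2}.

Buchberger on the second generating set:
h_1 = -2c^2, LT = c^2.
h_2 = ab + 3bc + c^2 + a + 2b + 2, LT = ab.
h_3 = ab + c^2 - 2b - 3c - 2, LT = ab.

S(h_2,h_3): lcm = ab. S = 3bc + a - 3b + 3c - 3.
  reduce S modulo (h_1, h_2, h_3):
  remainder 3bc + a - 3b + 3c - 3 ≠ 0; add k_4 = 3bc + a - 3b + 3c - 3 to the basis.

S(h_1,k_4): lcm = bc^2. S = 2ac + bc - c^2 + c.
  reduce S modulo (h_1, h_2, h_3, k_4):
  remainder 2ac + 2a + b + 1 ≠ 0; add k_5 = 2ac + 2a + b + 1 to the basis.

S(h_2,k_4): lcm = abc. S = 3bc^2 + c^3 + 2a^2 + ab + 2bc + a + 2c.
  reduce S modulo (h_1, h_2, h_3, k_4, k_5):
  remainder 2a^2 - 2a - 3b + 3c - 3 ≠ 0; add k_6 = 2a^2 - 2a - 3b + 3c - 3 to the basis.

S(h_2,k_5): lcm = abc. S = 3bc^2 + c^3 - ab + 3b^2 + ac + 2bc + 3b + 2c.
  reduce S modulo (h_1, h_2, h_3, k_4, k_5, k_6):
  remainder 3b^2 + 3a - b - 3c + 3 ≠ 0; add k_7 = 3b^2 + 3a - b - 3c + 3 to the basis.

The other S-polynomials (S(h_1,h_2), S(h_1,h_3), S(h_3,k_4), S(h_1,k_5), S(h_3,k_5), S(k_4,k_5), S(h_1,k_6), S(h_2,k_6), S(h_3,k_6), S(k_4,k_6), S(k_5,k_6), S(h_1,k_7), S(h_2,k_7), S(h_3,k_7), S(k_4,k_7), S(k_5,k_7), S(k_6,k_7)) all reduce to 0 modulo the current basis, so we have a Gröbner basis.
Inter-reduce: drop elements whose leading term is divisible by another's, tail-reduce, and make monic.
Reduced Gröbner basis: {a^2 - a + 2b - 2c + 2, ab - 2b - 3c - 2, b^2 + a + 2b - c + 1, ac + a - 3b - 3, bc - 2a - b + c - 1, c^2}.

These coincide, so the ideals are equal.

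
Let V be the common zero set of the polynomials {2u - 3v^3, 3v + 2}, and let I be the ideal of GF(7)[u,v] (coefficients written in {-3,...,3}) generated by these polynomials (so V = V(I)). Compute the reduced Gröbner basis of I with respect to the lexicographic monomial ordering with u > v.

f_1 = 2u - 3v^3, LT = u.
f_2 = 3v + 2, LT = v.

The S-polynomials (S(f_1,f_2)) all reduce to 0 modulo the current basis, so we have a Gröbner basis.

G = {u + 2, v + 3}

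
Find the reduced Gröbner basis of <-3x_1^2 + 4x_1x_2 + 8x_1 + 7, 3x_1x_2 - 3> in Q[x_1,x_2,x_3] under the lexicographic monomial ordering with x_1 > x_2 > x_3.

G = {x_1 - 11/3x_2 - 8/3, x_2^2 + 8/11x_2 - 3/11}

f_1 = -3x_1^2 + 4x_1x_2 + 8x_1 + 7, LT = x_1^2.
f_2 = 3x_1x_2 - 3, LT = x_1x_2.

S(f_1,f_2): lcm = x_1^2x_2. S = -4/3x_1x_2^2 - 8/3x_1x_2 + x_1 - 7/3x_2.
  leading term x_1x_2^2: subtract (-4/9x_2)·f_2 from -4/3x_1x_2^2 - 8/3x_1x_2 + x_1 - 7/3x_2 → -8/3x_1x_2 + x_1 - 11/3x_2
  leading term x_1x_2: subtract (-8/9)·f_2 from -8/3x_1x_2 + x_1 - 11/3x_2 → x_1 - 11/3x_2 - 8/3
  leading term x_1: no divisor's leading term divides it; move x_1 to the remainder.
  leading term x_2: no divisor's leading term divides it; move -11/3x_2 to the remainder.
  leading term 1: no divisor's leading term divides it; move -8/3 to the remainder.
  remainder x_1 - 11/3x_2 - 8/3 ≠ 0; add g_3 = x_1 - 11/3x_2 - 8/3 to the basis.

S(f_2,g_3): lcm = x_1x_2. S = 11/3x_2^2 + 8/3x_2 - 1.
  leading term x_2^2: no divisor's leading term divides it; move 11/3x_2^2 to the remainder.
  leading term x_2: no divisor's leading term divides it; move 8/3x_2 to the remainder.
  leading term 1: no divisor's leading term divides it; move -1 to the remainder.
  remainder 11/3x_2^2 + 8/3x_2 - 1 ≠ 0; add g_4 = 11/3x_2^2 + 8/3x_2 - 1 to the basis.

The other S-polynomials (S(f_1,g_3), S(f_1,g_4), S(f_2,g_4), S(g_3,g_4)) all reduce to 0 modulo the current basis, so we have a Gröbner basis.
Inter-reduce: drop elements whose leading term is divisible by another's, tail-reduce, and make monic.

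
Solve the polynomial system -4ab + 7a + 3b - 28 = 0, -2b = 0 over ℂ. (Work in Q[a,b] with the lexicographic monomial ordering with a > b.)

Compute a lex Gröbner basis by Buchberger's algorithm.
f_1 = -4ab + 7a + 3b - 28, LT = ab.
f_2 = -2b, LT = b.

S(f_1,f_2): lcm = ab. S = -7/4a - 3/4b + 7.
  leading term a: no divisor's leading term divides it; move -7/4a to the remainder.
  leading term b: subtract (3/8)·f_2 from -3/4b + 7 → 7
  leading term 1: no divisor's leading term divides it; move 7 to the remainder.
  remainder -7/4a + 7 ≠ 0; add h_3 = -7/4a + 7 to the basis.

The other S-polynomials (S(f_1,h_3), S(f_2,h_3)) all reduce to 0 modulo the current basis, so we have a Gröbner basis.
Inter-reduce: drop elements whose leading term is divisible by another's, tail-reduce, and make monic.
Reduced Gröbner basis: {a - 4, b}.

The lex basis is triangular: the last element involves only b. Solving b = 0 gives b ∈ {0}; substituting each value into the earlier elements determines the remaining variables.
  b = 0: the earlier basis element becomes a - 4 = 0, giving a = 4 — point (4, 0).
Substituting each solution back into the original system confirms all equations vanish.

{(4, 0)}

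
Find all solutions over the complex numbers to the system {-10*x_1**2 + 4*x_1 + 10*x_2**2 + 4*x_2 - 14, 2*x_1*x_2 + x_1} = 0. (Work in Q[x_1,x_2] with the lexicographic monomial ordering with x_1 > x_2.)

{(0, -7/5), (1/5 - sqrt(131)*I/10, -1/2), (1/5 + sqrt(131)*I/10, -1/2), (0, 1)}

Compute a lex Gröbner basis by Buchberger's algorithm.
f_1 = -10*x_1**2 + 4*x_1 + 10*x_2**2 + 4*x_2 - 14, LT = x_1**2.
f_2 = 2*x_1*x_2 + x_1, LT = x_1*x_2.

S(f_1,f_2): lcm = x_1**2*x_2. S = -1/2*x_1**2 - 2/5*x_1*x_2 - x_2**3 - 2/5*x_2**2 + 7/5*x_2.
  reduce S modulo (f_1, f_2):
  remainder -x_2**3 - 9/10*x_2**2 + 6/5*x_2 + 7/10 ≠ 0; add h_3 = -x_2**3 - 9/10*x_2**2 + 6/5*x_2 + 7/10 to the basis.

The other S-polynomials (S(f_1,h_3), S(f_2,h_3)) all reduce to 0 modulo the current basis, so we have a Gröbner basis.
Inter-reduce: drop elements whose leading term is divisible by another's, tail-reduce, and make monic.
Reduced Gröbner basis: {x_1**2 - 2/5*x_1 - x_2**2 - 2/5*x_2 + 7/5, x_1*x_2 + 1/2*x_1, x_2**3 + 9/10*x_2**2 - 6/5*x_2 - 7/10}.

Since the basis is lex-ordered, x_2**3 + 9/10*x_2**2 - 6/5*x_2 - 7/10 is univariate in x_2. Its roots are {-7/5, -1/2, 1}. Back-substituting each root into the other basis elements fixes the other coordinates.
  x_2 = -7/5: the earlier basis elements become x_1**2 - 2/5*x_1 = 0; -9/10*x_1 = 0, giving x_1 = 0 — point (0, -7/5).
  x_2 = -1/2: the earlier basis element becomes x_1**2 - 2/5*x_1 + 27/20 = 0, giving x_1 = 1/5 - sqrt(131)*I/10, 1/5 + sqrt(131)*I/10 — points (1/5 - sqrt(131)*I/10, -1/2), (1/5 + sqrt(131)*I/10, -1/2).
  x_2 = 1: the earlier basis elements become x_1**2 - 2/5*x_1 = 0; 3/2*x_1 = 0, giving x_1 = 0 — point (0, 1).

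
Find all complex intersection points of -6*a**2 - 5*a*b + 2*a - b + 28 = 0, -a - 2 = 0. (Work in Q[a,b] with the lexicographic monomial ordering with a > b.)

{(-2, 0)}

Compute a lex Gröbner basis by Buchberger's algorithm.
f_1 = -6*a**2 - 5*a*b + 2*a - b + 28, LT = a**2.
f_2 = -a - 2, LT = a.

S(f_1,f_2): lcm = a**2. S = 5/6*a*b - 7/3*a + 1/6*b - 14/3.
  leading term a*b: subtract (-5/6*b)·f_2 from 5/6*a*b - 7/3*a + 1/6*b - 14/3 → -7/3*a - 3/2*b - 14/3
  leading term a: subtract (7/3)·f_2 from -7/3*a - 3/2*b - 14/3 → -3/2*b
  leading term b: no divisor's leading term divides it; move -3/2*b to the remainder.
  remainder -3/2*b ≠ 0; add h_3 = -3/2*b to the basis.

S(f_1,h_3): leading monomials are coprime, so the S-polynomial reduces to 0 (Buchberger's first criterion).
S(f_2,h_3): leading monomials are coprime, so the S-polynomial reduces to 0 (Buchberger's first criterion).
Every S-polynomial of the final basis reduces to 0, so we have a Gröbner basis.
Inter-reduce: drop elements whose leading term is divisible by another's, tail-reduce, and make monic.
Reduced Gröbner basis: {a + 2, b}.

The lex basis is triangular: the last element involves only b. Solving b = 0 gives b ∈ {0}; substituting each value into the earlier elements determines the remaining variables.
  b = 0: the earlier basis element becomes a + 2 = 0, giving a = -2 — point (-2, 0).
Substituting each solution back into the original system confirms all equations vanish.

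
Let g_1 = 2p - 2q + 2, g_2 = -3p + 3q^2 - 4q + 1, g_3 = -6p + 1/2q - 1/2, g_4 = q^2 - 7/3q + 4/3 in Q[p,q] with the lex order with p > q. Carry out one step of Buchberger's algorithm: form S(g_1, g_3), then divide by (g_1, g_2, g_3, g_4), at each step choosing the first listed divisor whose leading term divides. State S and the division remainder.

lcm(LM(g_1), LM(g_3)) = p.
S = (lcm/LT(g_1))·g_1 − (lcm/LT(g_3))·g_3 = -11/12q + 11/12.
Reduce S modulo (g_1, g_2, g_3, g_4) in that order:
  leading term q: no divisor's leading term divides it; move -11/12q to the remainder.
  leading term 1: no divisor's leading term divides it; move 11/12 to the remainder.
The remainder -11/12q + 11/12 is nonzero, so it would be added as the next basis element.
An S-polynomial is built so that the two leading terms cancel; whether anything survives reduction is exactly the Gröbner-basis criterion.

S(g_1, g_3) = -11/12q + 11/12; remainder on division = -11/12q + 11/12.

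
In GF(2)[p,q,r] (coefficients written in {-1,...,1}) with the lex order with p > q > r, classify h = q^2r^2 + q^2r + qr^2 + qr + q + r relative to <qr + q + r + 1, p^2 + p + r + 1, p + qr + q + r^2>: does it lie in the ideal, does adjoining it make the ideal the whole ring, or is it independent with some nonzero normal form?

q^2r^2 + q^2r + qr^2 + qr + q + r is independent of I; its normal form modulo I is q + r.

First compute the reduced Gröbner basis of I by Buchberger's algorithm.
f_1 = qr + q + r + 1, LT = qr.
f_2 = p^2 + p + r + 1, LT = p^2.
f_3 = p + qr + q + r^2, LT = p.

S(f_2,f_3): lcm = p^2. S = pqr + pq + pr^2 + p + r + 1.
  reduce S modulo (f_1, f_2, f_3):
  remainder r^4 + 1 ≠ 0; add k_4 = r^4 + 1 to the basis.

The other S-polynomials (S(f_1,f_2), S(f_1,f_3), S(f_1,k_4), S(f_2,k_4), S(f_3,k_4)) all reduce to 0 modulo the current basis, so we have a Gröbner basis.
Inter-reduce: drop elements whose leading term is divisible by another's, tail-reduce, and make monic.
Reduced Gröbner basis: {p + r^2 + r + 1, qr + q + r + 1, r^4 + 1}.
Label its elements g_1 = p + r^2 + r + 1, g_2 = qr + q + r + 1, g_3 = r^4 + 1.

Reduce h = q^2r^2 + q^2r + qr^2 + qr + q + r modulo G:
  leading term q^2r^2: subtract (qr)·g_2 from q^2r^2 + q^2r + qr^2 + qr + q + r → q + r
  leading term q: no divisor's leading term divides it; move q to the remainder.
  leading term r: no divisor's leading term divides it; move r to the remainder.
  normal form = q + r.
The normal form is nonzero, so h ∉ I. Since h minus its normal form lies in I, I + (h) = I + (n) where n = q + r; decide whether this ideal is the whole ring.
Run Buchberger on G together with n (pairs among the g_i already reduce to 0 since G is a Gröbner basis):
g_1 = p + r^2 + r + 1, LT = p.
g_2 = qr + q + r + 1, LT = qr.
g_3 = r^4 + 1, LT = r^4.
n = q + r, LT = q.

S(g_2,n): lcm = qr. S = q + r^2 + r + 1.
  reduce S modulo (g_1, g_2, g_3, n):
  remainder r^2 + 1 ≠ 0; add m_5 = r^2 + 1 to the basis.

The other S-polynomials (S(g_1,g_2), S(g_1,g_3), S(g_1,n), S(g_2,g_3), S(g_3,n), S(g_1,m_5), S(g_2,m_5), S(g_3,m_5), S(n,m_5)) all reduce to 0 modulo the current basis, so we have a Gröbner basis.
Inter-reduce: drop elements whose leading term is divisible by another's, tail-reduce, and make monic.
Reduced Gröbner basis: {p + r, q + r, r^2 + 1}.
The reduced Gröbner basis of I + (h) is {p + r, q + r, r^2 + 1} ≠ {1}, a proper ideal, so the enlarged system stays consistent: h is independent of I, with normal form q + r.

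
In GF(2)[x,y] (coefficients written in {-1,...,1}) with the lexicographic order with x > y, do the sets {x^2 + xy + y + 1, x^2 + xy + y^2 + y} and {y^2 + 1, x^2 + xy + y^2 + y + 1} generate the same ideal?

No, the ideals differ.

Equality of ideals is decidable: compute both reduced Gröbner bases (unique for the ordering) and check whether they agree.
Buchberger on the first generating set:
f_1 = x^2 + xy + y + 1, LT = x^2.
f_2 = x^2 + xy + y^2 + y, LT = x^2.

S(f_1,f_2): lcm = x^2. S = y^2 + 1.
  leading term y^2: no divisor's leading term divides it; move y^2 to the remainder.
  leading term 1: no divisor's leading term divides it; move 1 to the remainder.
  remainder y^2 + 1 ≠ 0; add g_3 = y^2 + 1 to the basis.

S(f_1,g_3): leading monomials are coprime, so the S-polynomial reduces to 0 (Buchberger's first criterion).
S(f_2,g_3): leading monomials are coprime, so the S-polynomial reduces to 0 (Buchberger's first criterion).
Every S-polynomial of the final basis reduces to 0, so we have a Gröbner basis.
Inter-reduce: drop elements whose leading term is divisible by another's, tail-reduce, and make monic.
Reduced Gröbner basis: {x^2 + xy + y + 1, y^2 + 1}.

Buchberger on the second generating set:
h_1 = y^2 + 1, LT = y^2.
h_2 = x^2 + xy + y^2 + y + 1, LT = x^2.

S(h_1,h_2): leading monomials are coprime, so the S-polynomial reduces to 0 (Buchberger's first criterion).
Every S-polynomial of the final basis reduces to 0, so we have a Gröbner basis.
Inter-reduce: drop elements whose leading term is divisible by another's, tail-reduce, and make monic.
Reduced Gröbner basis: {x^2 + xy + y, y^2 + 1}.

These differ, so the ideals are not equal.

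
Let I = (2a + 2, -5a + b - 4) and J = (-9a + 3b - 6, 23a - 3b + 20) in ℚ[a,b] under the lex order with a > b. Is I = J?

Equality of ideals is decidable: compute both reduced Gröbner bases (unique for the ordering) and check whether they agree.
Buchberger on the first generating set:
f_1 = 2a + 2, LT = a.
f_2 = -5a + b - 4, LT = a.

S(f_1,f_2): lcm = a. S = ⅕b + ⅕.
  leading term b: no divisor's leading term divides it; move ⅕b to the remainder.
  leading term 1: no divisor's leading term divides it; move ⅕ to the remainder.
  remainder ⅕b + ⅕ ≠ 0; add g_3 = ⅕b + ⅕ to the basis.

The other S-polynomials (S(f_1,g_3), S(f_2,g_3)) all reduce to 0 modulo the current basis, so we have a Gröbner basis.
Inter-reduce: drop elements whose leading term is divisible by another's, tail-reduce, and make monic.
Reduced Gröbner basis: {a + 1, b + 1}.

Buchberger on the second generating set:
h_1 = -9a + 3b - 6, LT = a.
h_2 = 23a - 3b + 20, LT = a.

S(h_1,h_2): lcm = a. S = -14/69b - 14/69.
  leading term b: no divisor's leading term divides it; move -14/69b to the remainder.
  leading term 1: no divisor's leading term divides it; move -14/69 to the remainder.
  remainder -14/69b - 14/69 ≠ 0; add k_3 = -14/69b - 14/69 to the basis.

The other S-polynomials (S(h_1,k_3), S(h_2,k_3)) all reduce to 0 modulo the current basis, so we have a Gröbner basis.
Inter-reduce: drop elements whose leading term is divisible by another's, tail-reduce, and make monic.
Reduced Gröbner basis: {a + 1, b + 1}.

The two bases agree; hence the ideals are identical.

Yes, the ideals are equal.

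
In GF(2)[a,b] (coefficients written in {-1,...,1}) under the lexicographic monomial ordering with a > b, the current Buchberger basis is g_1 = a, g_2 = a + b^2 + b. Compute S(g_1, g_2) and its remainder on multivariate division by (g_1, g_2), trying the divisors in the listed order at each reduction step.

S(g_1, g_2) = b^2 + b; remainder on division = b^2 + b.

lcm(LM(g_1), LM(g_2)) = a.
S = (lcm/LT(g_1))·g_1 − (lcm/LT(g_2))·g_2 = b^2 + b.
Reduce S modulo (g_1, g_2) in that order:
  leading term b^2: no divisor's leading term divides it; move b^2 to the remainder.
  leading term b: no divisor's leading term divides it; move b to the remainder.
The remainder b^2 + b is nonzero, so it would be added as the next basis element.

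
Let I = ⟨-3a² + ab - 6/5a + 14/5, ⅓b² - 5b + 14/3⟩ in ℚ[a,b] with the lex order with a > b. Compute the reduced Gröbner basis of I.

f_1 = -3a² + ab - 6/5a + 14/5, LT = a².
f_2 = ⅓b² - 5b + 14/3, LT = b².

The S-polynomials (S(f_1,f_2)) all reduce to 0 modulo the current basis, so we have a Gröbner basis.

G = {a² - ⅓ab + ⅖a - 14/15, b² - 15b + 14}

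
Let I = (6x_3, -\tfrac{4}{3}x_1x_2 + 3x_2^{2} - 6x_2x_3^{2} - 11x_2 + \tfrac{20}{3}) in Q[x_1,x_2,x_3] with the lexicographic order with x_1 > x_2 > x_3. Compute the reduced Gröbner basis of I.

G = {x_1x_2 - \tfrac{9}{4}x_2^{2} + \tfrac{33}{4}x_2 - 5, x_3}

f_1 = 6x_3, LT = x_3.
f_2 = -\tfrac{4}{3}x_1x_2 + 3x_2^{2} - 6x_2x_3^{2} - 11x_2 + \tfrac{20}{3}, LT = x_1x_2.

The S-polynomials (S(f_1,f_2)) all reduce to 0 modulo the current basis, so we have a Gröbner basis.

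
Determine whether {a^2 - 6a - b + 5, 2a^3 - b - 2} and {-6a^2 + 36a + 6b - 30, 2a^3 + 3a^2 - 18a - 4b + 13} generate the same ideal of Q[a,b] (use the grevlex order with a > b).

Yes, the ideals are equal.

For a fixed monomial order, each ideal has a unique reduced Gröbner basis; comparing bases decides equality.
Buchberger on the first generating set:
f_1 = a^2 - 6a - b + 5, LT = a^2.
f_2 = 2a^3 - b - 2, LT = a^3.

S(f_1,f_2): lcm = a^3. S = -6a^2 - ab + 5a + 1/2b + 1.
  leading term a^2: subtract (-6)·f_1 from -6a^2 - ab + 5a + 1/2b + 1 → -ab - 31a - 11/2b + 31
  leading term ab: no divisor's leading term divides it; move -ab to the remainder.
  leading term a: no divisor's leading term divides it; move -31a to the remainder.
  leading term b: no divisor's leading term divides it; move -11/2b to the remainder.
  leading term 1: no divisor's leading term divides it; move 31 to the remainder.
  remainder -ab - 31a - 11/2b + 31 ≠ 0; add g_3 = -ab - 31a - 11/2b + 31 to the basis.

S(f_1,g_3): lcm = a^2b. S = -31a^2 - 23/2ab - b^2 + 31a + 5b.
  leading term a^2: subtract (-31)·f_1 from -31a^2 - 23/2ab - b^2 + 31a + 5b → -23/2ab - b^2 - 155a - 26b + 155
  leading term ab: subtract (23/2)·g_3 from -23/2ab - b^2 - 155a - 26b + 155 → -b^2 + 403/2a + 149/4b - 403/2
  leading term b^2: no divisor's leading term divides it; move -b^2 to the remainder.
  leading term a: no divisor's leading term divides it; move 403/2a to the remainder.
  leading term b: no divisor's leading term divides it; move 149/4b to the remainder.
  leading term 1: no divisor's leading term divides it; move -403/2 to the remainder.
  remainder -b^2 + 403/2a + 149/4b - 403/2 ≠ 0; add g_4 = -b^2 + 403/2a + 149/4b - 403/2 to the basis.

The other S-polynomials (S(f_2,g_3), S(f_1,g_4), S(f_2,g_4), S(g_3,g_4)) all reduce to 0 modulo the current basis, so we have a Gröbner basis.
Inter-reduce: drop elements whose leading term is divisible by another's, tail-reduce, and make monic.
Reduced Gröbner basis: {a^2 - 6a - b + 5, ab + 31a + 11/2b - 31, b^2 - 403/2a - 149/4b + 403/2}.

Buchberger on the second generating set:
h_1 = -6a^2 + 36a + 6b - 30, LT = a^2.
h_2 = 2a^3 + 3a^2 - 18a - 4b + 13, LT = a^3.

S(h_1,h_2): lcm = a^3. S = -15/2a^2 - ab + 14a + 2b - 13/2.
  leading term a^2: subtract (5/4)·h_1 from -15/2a^2 - ab + 14a + 2b - 13/2 → -ab - 31a - 11/2b + 31
  leading term ab: no divisor's leading term divides it; move -ab to the remainder.
  leading term a: no divisor's leading term divides it; move -31a to the remainder.
  leading term b: no divisor's leading term divides it; move -11/2b to the remainder.
  leading term 1: no divisor's leading term divides it; move 31 to the remainder.
  remainder -ab - 31a - 11/2b + 31 ≠ 0; add k_3 = -ab - 31a - 11/2b + 31 to the basis.

S(h_1,k_3): lcm = a^2b. S = -31a^2 - 23/2ab - b^2 + 31a + 5b.
  leading term a^2: subtract (31/6)·h_1 from -31a^2 - 23/2ab - b^2 + 31a + 5b → -23/2ab - b^2 - 155a - 26b + 155
  leading term ab: subtract (23/2)·k_3 from -23/2ab - b^2 - 155a - 26b + 155 → -b^2 + 403/2a + 149/4b - 403/2
  leading term b^2: no divisor's leading term divides it; move -b^2 to the remainder.
  leading term a: no divisor's leading term divides it; move 403/2a to the remainder.
  leading term b: no divisor's leading term divides it; move 149/4b to the remainder.
  leading term 1: no divisor's leading term divides it; move -403/2 to the remainder.
  remainder -b^2 + 403/2a + 149/4b - 403/2 ≠ 0; add k_4 = -b^2 + 403/2a + 149/4b - 403/2 to the basis.

The other S-polynomials (S(h_2,k_3), S(h_1,k_4), S(h_2,k_4), S(k_3,k_4)) all reduce to 0 modulo the current basis, so we have a Gröbner basis.
Inter-reduce: drop elements whose leading term is divisible by another's, tail-reduce, and make monic.
Reduced Gröbner basis: {a^2 - 6a - b + 5, ab + 31a + 11/2b - 31, b^2 - 403/2a - 149/4b + 403/2}.

These coincide, so the ideals are equal.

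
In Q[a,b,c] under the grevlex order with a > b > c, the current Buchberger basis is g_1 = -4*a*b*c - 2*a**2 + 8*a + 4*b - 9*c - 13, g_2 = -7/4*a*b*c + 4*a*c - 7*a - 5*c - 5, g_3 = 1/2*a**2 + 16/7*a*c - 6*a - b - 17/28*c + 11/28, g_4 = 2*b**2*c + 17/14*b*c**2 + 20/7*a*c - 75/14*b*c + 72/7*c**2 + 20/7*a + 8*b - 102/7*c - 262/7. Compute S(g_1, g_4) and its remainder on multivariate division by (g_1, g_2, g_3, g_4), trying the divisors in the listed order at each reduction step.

lcm(LM(g_1), LM(g_4)) = a*b**2*c.
S = (lcm/LT(g_1))·g_1 − (lcm/LT(g_4))·g_4 = -17/28*a*b*c**2 + 1/2*a**2*b - 10/7*a**2*c + 75/28*a*b*c - 36/7*a*c**2 - 10/7*a**2 - 6*a*b - b**2 + 51/7*a*c + 9/4*b*c + 131/7*a + 13/4*b.
Reduce S modulo (g_1, g_2, g_3, g_4) in that order:
  leading term a*b*c**2: subtract (17/112*c)·g_1 from -17/28*a*b*c**2 + 1/2*a**2*b - 10/7*a**2*c + 75/28*a*b*c - 36/7*a*c**2 - 10/7*a**2 - 6*a*b - b**2 + 51/7*a*c + 9/4*b*c + 131/7*a + 13/4*b → 1/2*a**2*b - 9/8*a**2*c + 75/28*a*b*c - 36/7*a*c**2 - 10/7*a**2 - 6*a*b - b**2 + 85/14*a*c + 23/14*b*c + 153/112*c**2 + 131/7*a + 13/4*b + 221/112*c
  leading term a**2*b: subtract (b)·g_3 from 1/2*a**2*b - 9/8*a**2*c + 75/28*a*b*c - 36/7*a*c**2 - 10/7*a**2 - 6*a*b - b**2 + 85/14*a*c + 23/14*b*c + 153/112*c**2 + 131/7*a + 13/4*b + 221/112*c → -9/8*a**2*c + 11/28*a*b*c - 36/7*a*c**2 - 10/7*a**2 + 85/14*a*c + 9/4*b*c + 153/112*c**2 + 131/7*a + 20/7*b + 221/112*c
  leading term a**2*c: subtract (-9/4*c)·g_3 from -9/8*a**2*c + 11/28*a*b*c - 36/7*a*c**2 - 10/7*a**2 + 85/14*a*c + 9/4*b*c + 153/112*c**2 + 131/7*a + 20/7*b + 221/112*c → 11/28*a*b*c - 10/7*a**2 - 52/7*a*c + 131/7*a + 20/7*b + 20/7*c
  leading term a*b*c: subtract (-11/112)·g_1 from 11/28*a*b*c - 10/7*a**2 - 52/7*a*c + 131/7*a + 20/7*b + 20/7*c → -13/8*a**2 - 52/7*a*c + 39/2*a + 13/4*b + 221/112*c - 143/112
  leading term a**2: subtract (-13/4)·g_3 from -13/8*a**2 - 52/7*a*c + 39/2*a + 13/4*b + 221/112*c - 143/112 → 0
The remainder is 0, so this S-polynomial contributes no new basis element.

S(g_1, g_4) = -17/28*a*b*c**2 + 1/2*a**2*b - 10/7*a**2*c + 75/28*a*b*c - 36/7*a*c**2 - 10/7*a**2 - 6*a*b - b**2 + 51/7*a*c + 9/4*b*c + 131/7*a + 13/4*b; remainder on division = 0.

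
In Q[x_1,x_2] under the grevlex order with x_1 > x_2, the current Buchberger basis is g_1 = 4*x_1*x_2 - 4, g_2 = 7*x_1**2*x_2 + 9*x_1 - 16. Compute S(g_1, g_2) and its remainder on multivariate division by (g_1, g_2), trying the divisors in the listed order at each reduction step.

S(g_1, g_2) = -16/7*x_1 + 16/7; remainder on division = -16/7*x_1 + 16/7.

lcm(LM(g_1), LM(g_2)) = x_1**2*x_2.
S = (lcm/LT(g_1))·g_1 − (lcm/LT(g_2))·g_2 = -16/7*x_1 + 16/7.
Reduce S modulo (g_1, g_2) in that order:
  leading term x_1: no divisor's leading term divides it; move -16/7*x_1 to the remainder.
  leading term 1: no divisor's leading term divides it; move 16/7 to the remainder.
The remainder -16/7*x_1 + 16/7 is nonzero, so it would be added as the next basis element.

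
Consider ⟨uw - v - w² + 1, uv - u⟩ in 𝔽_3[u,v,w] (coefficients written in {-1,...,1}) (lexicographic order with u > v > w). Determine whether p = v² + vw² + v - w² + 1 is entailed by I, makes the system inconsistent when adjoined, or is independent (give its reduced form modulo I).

First compute the reduced Gröbner basis of I by Buchberger's algorithm.
f_1 = uw - v - w² + 1, LT = uw.
f_2 = uv - u, LT = uv.

S(f_1,f_2): lcm = uvw. S = uw - v² - vw² + v.
  leading term uw: subtract (1)·f_1 from uw - v² - vw² + v → -v² - vw² - v + w² - 1
  leading term v²: no divisor's leading term divides it; move -v² to the remainder.
  leading term vw²: no divisor's leading term divides it; move -vw² to the remainder.
  leading term v: no divisor's leading term divides it; move -v to the remainder.
  leading term w²: no divisor's leading term divides it; move w² to the remainder.
  leading term 1: no divisor's leading term divides it; move -1 to the remainder.
  remainder -v² - vw² - v + w² - 1 ≠ 0; add h_3 = -v² - vw² - v + w² - 1 to the basis.

The other S-polynomials (S(f_1,h_3), S(f_2,h_3)) all reduce to 0 modulo the current basis, so we have a Gröbner basis.
Inter-reduce: drop elements whose leading term is divisible by another's, tail-reduce, and make monic.
Reduced Gröbner basis: {uv - u, uw - v - w² + 1, v² + vw² + v - w² + 1}.
Label its elements g_1 = uv - u, g_2 = uw - v - w² + 1, g_3 = v² + vw² + v - w² + 1.

Reduce p = v² + vw² + v - w² + 1 modulo G:
  leading term v²: subtract (1)·g_3 from v² + vw² + v - w² + 1 → 0
  normal form = 0.
Since the normal form is 0, p ∈ I.

Ideal membership is decidable via reduction modulo a Gröbner basis.

v² + vw² + v - w² + 1 lies in I (it reduces to 0).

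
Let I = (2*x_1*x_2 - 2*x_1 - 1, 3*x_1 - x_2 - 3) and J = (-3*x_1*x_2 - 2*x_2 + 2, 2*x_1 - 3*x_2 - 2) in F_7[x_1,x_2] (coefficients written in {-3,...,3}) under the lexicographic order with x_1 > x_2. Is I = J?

Equality of ideals is decidable: compute both reduced Gröbner bases (unique for the ordering) and check whether they agree.
Buchberger on the first generating set:
f_1 = 2*x_1*x_2 - 2*x_1 - 1, LT = x_1*x_2.
f_2 = 3*x_1 - x_2 - 3, LT = x_1.

S(f_1,f_2): lcm = x_1*x_2. S = -x_1 - 2*x_2**2 + x_2 + 3.
  leading term x_1: subtract (2)·f_2 from -x_1 - 2*x_2**2 + x_2 + 3 → -2*x_2**2 + 3*x_2 + 2
  leading term x_2**2: no divisor's leading term divides it; move -2*x_2**2 to the remainder.
  leading term x_2: no divisor's leading term divides it; move 3*x_2 to the remainder.
  leading term 1: no divisor's leading term divides it; move 2 to the remainder.
  remainder -2*x_2**2 + 3*x_2 + 2 ≠ 0; add g_3 = -2*x_2**2 + 3*x_2 + 2 to the basis.

The other S-polynomials (S(f_1,g_3), S(f_2,g_3)) all reduce to 0 modulo the current basis, so we have a Gröbner basis.
Inter-reduce: drop elements whose leading term is divisible by another's, tail-reduce, and make monic.
Reduced Gröbner basis: {x_1 + 2*x_2 - 1, x_2**2 + 2*x_2 - 1}.

Buchberger on the second generating set:
h_1 = -3*x_1*x_2 - 2*x_2 + 2, LT = x_1*x_2.
h_2 = 2*x_1 - 3*x_2 - 2, LT = x_1.

S(h_1,h_2): lcm = x_1*x_2. S = -2*x_2**2 - 3*x_2 - 3.
  leading term x_2**2: no divisor's leading term divides it; move -2*x_2**2 to the remainder.
  leading term x_2: no divisor's leading term divides it; move -3*x_2 to the remainder.
  leading term 1: no divisor's leading term divides it; move -3 to the remainder.
  remainder -2*x_2**2 - 3*x_2 - 3 ≠ 0; add k_3 = -2*x_2**2 - 3*x_2 - 3 to the basis.

The other S-polynomials (S(h_1,k_3), S(h_2,k_3)) all reduce to 0 modulo the current basis, so we have a Gröbner basis.
Inter-reduce: drop elements whose leading term is divisible by another's, tail-reduce, and make monic.
Reduced Gröbner basis: {x_1 + 2*x_2 - 1, x_2**2 - 2*x_2 - 2}.

Since the reduced bases disagree, the two ideals are not the same.

No, the ideals differ.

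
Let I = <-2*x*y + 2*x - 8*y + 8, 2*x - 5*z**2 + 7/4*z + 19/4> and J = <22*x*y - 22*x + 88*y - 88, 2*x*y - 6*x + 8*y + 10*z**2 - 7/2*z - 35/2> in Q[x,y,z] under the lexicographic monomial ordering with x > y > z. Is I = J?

Yes, the ideals are equal.

Since reduced Gröbner bases are canonical representatives of ideals under a given ordering, it suffices to compute and compare them.
Buchberger on the first generating set:
f_1 = -2*x*y + 2*x - 8*y + 8, LT = x*y.
f_2 = 2*x - 5*z**2 + 7/4*z + 19/4, LT = x.

S(f_1,f_2): lcm = x*y. S = -x + 5/2*y*z**2 - 7/8*y*z + 13/8*y - 4.
  leading term x: subtract (-1/2)·f_2 from -x + 5/2*y*z**2 - 7/8*y*z + 13/8*y - 4 → 5/2*y*z**2 - 7/8*y*z + 13/8*y - 5/2*z**2 + 7/8*z - 13/8
  leading term y*z**2: no divisor's leading term divides it; move 5/2*y*z**2 to the remainder.
  leading term y*z: no divisor's leading term divides it; move -7/8*y*z to the remainder.
  leading term y: no divisor's leading term divides it; move 13/8*y to the remainder.
  leading term z**2: no divisor's leading term divides it; move -5/2*z**2 to the remainder.
  leading term z: no divisor's leading term divides it; move 7/8*z to the remainder.
  leading term 1: no divisor's leading term divides it; move -13/8 to the remainder.
  remainder 5/2*y*z**2 - 7/8*y*z + 13/8*y - 5/2*z**2 + 7/8*z - 13/8 ≠ 0; add g_3 = 5/2*y*z**2 - 7/8*y*z + 13/8*y - 5/2*z**2 + 7/8*z - 13/8 to the basis.

S(f_1,g_3): lcm = x*y*z**2. S = 7/20*x*y*z - 13/20*x*y - 7/20*x*z + 13/20*x + 4*y*z**2 - 4*z**2.
  leading term x*y*z: subtract (-7/40*z)·f_1 from 7/20*x*y*z - 13/20*x*y - 7/20*x*z + 13/20*x + 4*y*z**2 - 4*z**2 → -13/20*x*y + 13/20*x + 4*y*z**2 - 7/5*y*z - 4*z**2 + 7/5*z
  leading term x*y: subtract (13/40)·f_1 from -13/20*x*y + 13/20*x + 4*y*z**2 - 7/5*y*z - 4*z**2 + 7/5*z → 4*y*z**2 - 7/5*y*z + 13/5*y - 4*z**2 + 7/5*z - 13/5
  leading term y*z**2: subtract (8/5)·g_3 from 4*y*z**2 - 7/5*y*z + 13/5*y - 4*z**2 + 7/5*z - 13/5 → 0
  remainder 0.

S(f_2,g_3): leading monomials are coprime, so the S-polynomial reduces to 0 (Buchberger's first criterion).
Every S-polynomial of the final basis reduces to 0, so we have a Gröbner basis.
Inter-reduce: drop elements whose leading term is divisible by another's, tail-reduce, and make monic.
Reduced Gröbner basis: {x - 5/2*z**2 + 7/8*z + 19/8, y*z**2 - 7/20*y*z + 13/20*y - z**2 + 7/20*z - 13/20}.

Buchberger on the second generating set:
h_1 = 22*x*y - 22*x + 88*y - 88, LT = x*y.
h_2 = 2*x*y - 6*x + 8*y + 10*z**2 - 7/2*z - 35/2, LT = x*y.

S(h_1,h_2): lcm = x*y. S = 2*x - 5*z**2 + 7/4*z + 19/4.
  leading term x: no divisor's leading term divides it; move 2*x to the remainder.
  leading term z**2: no divisor's leading term divides it; move -5*z**2 to the remainder.
  leading term z: no divisor's leading term divides it; move 7/4*z to the remainder.
  leading term 1: no divisor's leading term divides it; move 19/4 to the remainder.
  remainder 2*x - 5*z**2 + 7/4*z + 19/4 ≠ 0; add k_3 = 2*x - 5*z**2 + 7/4*z + 19/4 to the basis.

S(h_1,k_3): lcm = x*y. S = -x + 5/2*y*z**2 - 7/8*y*z + 13/8*y - 4.
  leading term x: subtract (-1/2)·k_3 from -x + 5/2*y*z**2 - 7/8*y*z + 13/8*y - 4 → 5/2*y*z**2 - 7/8*y*z + 13/8*y - 5/2*z**2 + 7/8*z - 13/8
  leading term y*z**2: no divisor's leading term divides it; move 5/2*y*z**2 to the remainder.
  leading term y*z: no divisor's leading term divides it; move -7/8*y*z to the remainder.
  leading term y: no divisor's leading term divides it; move 13/8*y to the remainder.
  leading term z**2: no divisor's leading term divides it; move -5/2*z**2 to the remainder.
  leading term z: no divisor's leading term divides it; move 7/8*z to the remainder.
  leading term 1: no divisor's leading term divides it; move -13/8 to the remainder.
  remainder 5/2*y*z**2 - 7/8*y*z + 13/8*y - 5/2*z**2 + 7/8*z - 13/8 ≠ 0; add k_4 = 5/2*y*z**2 - 7/8*y*z + 13/8*y - 5/2*z**2 + 7/8*z - 13/8 to the basis.

S(h_2,k_3): lcm = x*y. S = -3*x + 5/2*y*z**2 - 7/8*y*z + 13/8*y + 5*z**2 - 7/4*z - 35/4.
  leading term x: subtract (-3/2)·k_3 from -3*x + 5/2*y*z**2 - 7/8*y*z + 13/8*y + 5*z**2 - 7/4*z - 35/4 → 5/2*y*z**2 - 7/8*y*z + 13/8*y - 5/2*z**2 + 7/8*z - 13/8
  leading term y*z**2: subtract (1)·k_4 from 5/2*y*z**2 - 7/8*y*z + 13/8*y - 5/2*z**2 + 7/8*z - 13/8 → 0
  remainder 0.

S(h_1,k_4): lcm = x*y*z**2. S = 7/20*x*y*z - 13/20*x*y - 7/20*x*z + 13/20*x + 4*y*z**2 - 4*z**2.
  leading term x*y*z: subtract (7/440*z)·h_1 from 7/20*x*y*z - 13/20*x*y - 7/20*x*z + 13/20*x + 4*y*z**2 - 4*z**2 → -13/20*x*y + 13/20*x + 4*y*z**2 - 7/5*y*z - 4*z**2 + 7/5*z
  leading term x*y: subtract (-13/440)·h_1 from -13/20*x*y + 13/20*x + 4*y*z**2 - 7/5*y*z - 4*z**2 + 7/5*z → 4*y*z**2 - 7/5*y*z + 13/5*y - 4*z**2 + 7/5*z - 13/5
  leading term y*z**2: subtract (8/5)·k_4 from 4*y*z**2 - 7/5*y*z + 13/5*y - 4*z**2 + 7/5*z - 13/5 → 0
  remainder 0.

S(h_2,k_4): lcm = x*y*z**2. S = 7/20*x*y*z - 13/20*x*y - 2*x*z**2 - 7/20*x*z + 13/20*x + 4*y*z**2 + 5*z**4 - 7/4*z**3 - 35/4*z**2.
  leading term x*y*z: subtract (7/440*z)·h_1 from 7/20*x*y*z - 13/20*x*y - 2*x*z**2 - 7/20*x*z + 13/20*x + 4*y*z**2 + 5*z**4 - 7/4*z**3 - 35/4*z**2 → -13/20*x*y - 2*x*z**2 + 13/20*x + 4*y*z**2 - 7/5*y*z + 5*z**4 - 7/4*z**3 - 35/4*z**2 + 7/5*z
  leading term x*y: subtract (-13/440)·h_1 from -13/20*x*y - 2*x*z**2 + 13/20*x + 4*y*z**2 - 7/5*y*z + 5*z**4 - 7/4*z**3 - 35/4*z**2 + 7/5*z → -2*x*z**2 + 4*y*z**2 - 7/5*y*z + 13/5*y + 5*z**4 - 7/4*z**3 - 35/4*z**2 + 7/5*z - 13/5
  leading term x*z**2: subtract (-z**2)·k_3 from -2*x*z**2 + 4*y*z**2 - 7/5*y*z + 13/5*y + 5*z**4 - 7/4*z**3 - 35/4*z**2 + 7/5*z - 13/5 → 4*y*z**2 - 7/5*y*z + 13/5*y - 4*z**2 + 7/5*z - 13/5
  leading term y*z**2: subtract (8/5)·k_4 from 4*y*z**2 - 7/5*y*z + 13/5*y - 4*z**2 + 7/5*z - 13/5 → 0
  remainder 0.

S(k_3,k_4): leading monomials are coprime, so the S-polynomial reduces to 0 (Buchberger's first criterion).
Every S-polynomial of the final basis reduces to 0, so we have a Gröbner basis.
Inter-reduce: drop elements whose leading term is divisible by another's, tail-reduce, and make monic.
Reduced Gröbner basis: {x - 5/2*z**2 + 7/8*z + 19/8, y*z**2 - 7/20*y*z + 13/20*y - z**2 + 7/20*z - 13/20}.

These coincide, so the ideals are equal.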